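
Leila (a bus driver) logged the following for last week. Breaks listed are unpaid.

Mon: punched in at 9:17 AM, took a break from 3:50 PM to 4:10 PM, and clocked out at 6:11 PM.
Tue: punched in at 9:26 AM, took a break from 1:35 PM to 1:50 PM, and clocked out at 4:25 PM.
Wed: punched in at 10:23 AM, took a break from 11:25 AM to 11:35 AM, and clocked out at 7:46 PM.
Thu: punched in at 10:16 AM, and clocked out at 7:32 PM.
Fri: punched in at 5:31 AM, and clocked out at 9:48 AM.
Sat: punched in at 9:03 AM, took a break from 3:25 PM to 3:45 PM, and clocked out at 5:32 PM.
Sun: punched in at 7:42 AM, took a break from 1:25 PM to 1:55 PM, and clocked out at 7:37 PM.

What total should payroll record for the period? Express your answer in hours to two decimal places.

57.63 hours

Mon: 9:17 AM–6:11 PM = 8 h 54 min; less 20 min break → 8 h 34 min
Tue: 9:26 AM–4:25 PM = 6 h 59 min; less 15 min break → 6 h 44 min
Wed: 10:23 AM–7:46 PM = 9 h 23 min; less 10 min break → 9 h 13 min
Thu: 10:16 AM–7:32 PM = 9 h 16 min
Fri: 5:31 AM–9:48 AM = 4 h 17 min
Sat: 9:03 AM–5:32 PM = 8 h 29 min; less 20 min break → 8 h 9 min
Sun: 7:42 AM–7:37 PM = 11 h 55 min; less 30 min break → 11 h 25 min
Total: 8 h 34 min + 6 h 44 min + 9 h 13 min + 9 h 16 min + 4 h 17 min + 8 h 9 min + 11 h 25 min = 57 h 38 min.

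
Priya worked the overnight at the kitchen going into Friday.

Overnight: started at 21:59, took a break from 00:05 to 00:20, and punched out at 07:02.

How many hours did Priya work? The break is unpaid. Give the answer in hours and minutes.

8 h 48 min

Overnight: 21:59 → midnight = 2 h 1 min; midnight → 07:02 = 7 h 2 min; span 9 h 3 min; less 15 min break → 8 h 48 min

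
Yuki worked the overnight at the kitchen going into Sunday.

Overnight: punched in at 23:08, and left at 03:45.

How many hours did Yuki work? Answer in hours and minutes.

Overnight: 23:08 → midnight = 0 h 52 min; midnight → 03:45 = 3 h 45 min; span 4 h 37 min

4 h 37 min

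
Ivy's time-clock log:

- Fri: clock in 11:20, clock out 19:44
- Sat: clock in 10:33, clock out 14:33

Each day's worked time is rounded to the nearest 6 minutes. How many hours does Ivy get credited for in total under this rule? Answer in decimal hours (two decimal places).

Fri: 11:20–19:44 = 8 h 24 min → rounds to 8 h 24 min
Sat: 10:33–14:33 = 4 h 0 min → rounds to 4 h 0 min
Total credited: 12 h 24 min.

12.40 hours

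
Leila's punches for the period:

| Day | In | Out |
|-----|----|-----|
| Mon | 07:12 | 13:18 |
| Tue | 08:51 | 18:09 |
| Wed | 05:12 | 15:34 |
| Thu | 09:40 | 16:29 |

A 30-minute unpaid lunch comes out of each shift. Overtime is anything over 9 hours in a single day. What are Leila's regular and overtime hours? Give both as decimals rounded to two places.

Regular 29.72 hours, overtime 0.87 hours

Mon: 07:12–13:18 = 6 h 6 min; less 30 min break → 5 h 36 min
Tue: 08:51–18:09 = 9 h 18 min; less 30 min break → 8 h 48 min
Wed: 05:12–15:34 = 10 h 22 min; less 30 min break → 9 h 52 min
Thu: 09:40–16:29 = 6 h 49 min; less 30 min break → 6 h 19 min
Mon reg 5 h 36 min / OT 0 h 0 min; Tue reg 8 h 48 min / OT 0 h 0 min; Wed reg 9 h 0 min / OT 0 h 52 min; Thu reg 6 h 19 min / OT 0 h 0 min.
Totals: regular 29 h 43 min, overtime 0 h 52 min.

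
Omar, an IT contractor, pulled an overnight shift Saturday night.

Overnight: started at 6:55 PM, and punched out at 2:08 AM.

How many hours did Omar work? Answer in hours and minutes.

Overnight: 6:55 PM → midnight = 5 h 5 min; midnight → 2:08 AM = 2 h 8 min; span 7 h 13 min

7 h 13 min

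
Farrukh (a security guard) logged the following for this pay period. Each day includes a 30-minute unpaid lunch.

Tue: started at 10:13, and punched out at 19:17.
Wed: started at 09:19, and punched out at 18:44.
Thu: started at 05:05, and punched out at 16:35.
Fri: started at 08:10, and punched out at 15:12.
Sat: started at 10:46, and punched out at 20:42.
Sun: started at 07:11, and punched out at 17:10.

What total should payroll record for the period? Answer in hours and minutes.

53 h 56 min

Tue: 10:13–19:17 = 9 h 4 min; less 30 min break → 8 h 34 min
Wed: 09:19–18:44 = 9 h 25 min; less 30 min break → 8 h 55 min
Thu: 05:05–16:35 = 11 h 30 min; less 30 min break → 11 h 0 min
Fri: 08:10–15:12 = 7 h 2 min; less 30 min break → 6 h 32 min
Sat: 10:46–20:42 = 9 h 56 min; less 30 min break → 9 h 26 min
Sun: 07:11–17:10 = 9 h 59 min; less 30 min break → 9 h 29 min
Total: 8 h 34 min + 8 h 55 min + 11 h 0 min + 6 h 32 min + 9 h 26 min + 9 h 29 min = 53 h 56 min.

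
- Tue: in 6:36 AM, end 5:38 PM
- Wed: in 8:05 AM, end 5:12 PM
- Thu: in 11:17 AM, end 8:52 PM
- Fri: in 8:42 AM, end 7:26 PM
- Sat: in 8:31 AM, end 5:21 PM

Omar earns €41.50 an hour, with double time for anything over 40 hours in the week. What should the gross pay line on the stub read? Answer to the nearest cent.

Tue: 6:36 AM–5:38 PM = 11 h 2 min
Wed: 8:05 AM–5:12 PM = 9 h 7 min
Thu: 11:17 AM–8:52 PM = 9 h 35 min
Fri: 8:42 AM–7:26 PM = 10 h 44 min
Sat: 8:31 AM–5:21 PM = 8 h 50 min
Total worked: 49 h 18 min = 2958 min.
Regular 40 h 0 min = 2400 min at €41.50/h; overtime 9 h 18 min = 558 min at €83.00/h.
Pay = (2400 × €41.50 + 558 × €83.00) ÷ 60 = €2431.90.

€2431.90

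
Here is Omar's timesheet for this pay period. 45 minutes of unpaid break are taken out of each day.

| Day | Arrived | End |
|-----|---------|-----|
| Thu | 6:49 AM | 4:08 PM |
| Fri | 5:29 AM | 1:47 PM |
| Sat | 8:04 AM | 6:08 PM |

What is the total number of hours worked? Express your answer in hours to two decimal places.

25.43 hours

Thu: 6:49 AM–4:08 PM = 9 h 19 min; less 45 min break → 8 h 34 min
Fri: 5:29 AM–1:47 PM = 8 h 18 min; less 45 min break → 7 h 33 min
Sat: 8:04 AM–6:08 PM = 10 h 4 min; less 45 min break → 9 h 19 min
Total: 8 h 34 min + 7 h 33 min + 9 h 19 min = 25 h 26 min.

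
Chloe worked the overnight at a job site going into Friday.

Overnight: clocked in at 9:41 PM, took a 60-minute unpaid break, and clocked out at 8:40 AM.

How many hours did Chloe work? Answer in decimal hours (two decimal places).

Overnight: 9:41 PM → midnight = 2 h 19 min; midnight → 8:40 AM = 8 h 40 min; span 10 h 59 min; less 60 min break → 9 h 59 min

9.98 hours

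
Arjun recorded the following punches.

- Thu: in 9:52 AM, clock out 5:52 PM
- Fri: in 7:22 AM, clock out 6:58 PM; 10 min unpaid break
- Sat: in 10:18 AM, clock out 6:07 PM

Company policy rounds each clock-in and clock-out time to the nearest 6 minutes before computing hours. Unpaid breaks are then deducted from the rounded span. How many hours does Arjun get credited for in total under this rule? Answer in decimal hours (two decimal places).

27.23 hours

Thu: in 9:52 AM→9:54 AM, out 5:52 PM→5:54 PM; 8 h 0 min
Fri: in 7:22 AM→7:24 AM, out 6:58 PM→7:00 PM; 11 h 36 min − 10 min = 11 h 26 min
Sat: in 10:18 AM→10:18 AM, out 6:07 PM→6:06 PM; 7 h 48 min
Total credited: 27 h 14 min.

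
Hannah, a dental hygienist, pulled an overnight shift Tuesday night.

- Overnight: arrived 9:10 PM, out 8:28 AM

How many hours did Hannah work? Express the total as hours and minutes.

11 h 18 min

Overnight: 9:10 PM → midnight = 2 h 50 min; midnight → 8:28 AM = 8 h 28 min; span 11 h 18 min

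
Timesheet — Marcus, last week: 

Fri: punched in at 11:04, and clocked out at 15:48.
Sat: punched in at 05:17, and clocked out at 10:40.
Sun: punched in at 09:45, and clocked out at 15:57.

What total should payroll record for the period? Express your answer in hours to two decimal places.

Fri: 11:04–15:48 = 4 h 44 min
Sat: 05:17–10:40 = 5 h 23 min
Sun: 09:45–15:57 = 6 h 12 min
Total: 4 h 44 min + 5 h 23 min + 6 h 12 min = 16 h 19 min.

16.32 hours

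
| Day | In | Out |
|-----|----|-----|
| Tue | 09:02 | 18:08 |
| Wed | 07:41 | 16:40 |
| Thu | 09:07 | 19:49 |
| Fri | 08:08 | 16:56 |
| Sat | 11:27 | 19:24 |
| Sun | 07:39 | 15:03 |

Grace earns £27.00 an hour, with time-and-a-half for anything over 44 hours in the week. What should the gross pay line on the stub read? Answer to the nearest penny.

£1549.80

Tue: 09:02–18:08 = 9 h 6 min
Wed: 07:41–16:40 = 8 h 59 min
Thu: 09:07–19:49 = 10 h 42 min
Fri: 08:08–16:56 = 8 h 48 min
Sat: 11:27–19:24 = 7 h 57 min
Sun: 07:39–15:03 = 7 h 24 min
Total worked: 52 h 56 min = 3176 min.
Regular 44 h 0 min = 2640 min at £27.00/h; overtime 8 h 56 min = 536 min at £40.50/h.
Pay = (2640 × £27.00 + 536 × £40.50) ÷ 60 = £1549.80.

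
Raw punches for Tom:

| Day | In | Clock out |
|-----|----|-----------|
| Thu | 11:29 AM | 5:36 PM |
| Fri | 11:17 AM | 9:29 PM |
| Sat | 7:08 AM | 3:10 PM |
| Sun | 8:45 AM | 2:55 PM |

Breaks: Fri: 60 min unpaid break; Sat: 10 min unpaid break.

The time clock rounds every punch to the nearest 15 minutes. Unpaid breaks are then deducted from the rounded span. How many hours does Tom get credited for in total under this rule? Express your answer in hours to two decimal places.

Thu: in 11:29 AM→11:30 AM, out 5:36 PM→5:30 PM; 6 h 0 min
Fri: in 11:17 AM→11:15 AM, out 9:29 PM→9:30 PM; 10 h 15 min − 60 min = 9 h 15 min
Sat: in 7:08 AM→7:15 AM, out 3:10 PM→3:15 PM; 8 h 0 min − 10 min = 7 h 50 min
Sun: in 8:45 AM→8:45 AM, out 2:55 PM→3:00 PM; 6 h 15 min
Total credited: 29 h 20 min.

29.33 hours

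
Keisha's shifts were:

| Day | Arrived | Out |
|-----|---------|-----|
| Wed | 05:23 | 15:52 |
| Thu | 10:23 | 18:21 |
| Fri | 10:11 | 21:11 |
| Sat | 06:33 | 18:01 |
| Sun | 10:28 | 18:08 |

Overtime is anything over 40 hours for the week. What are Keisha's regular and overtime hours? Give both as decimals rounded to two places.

Wed: 05:23–15:52 = 10 h 29 min
Thu: 10:23–18:21 = 7 h 58 min
Fri: 10:11–21:11 = 11 h 0 min
Sat: 06:33–18:01 = 11 h 28 min
Sun: 10:28–18:08 = 7 h 40 min
Total worked: 48 h 35 min = 48.58 h.
Threshold 40 h → overtime 8 h 35 min, regular 40 h 0 min.

Regular 40.00 hours, overtime 8.58 hours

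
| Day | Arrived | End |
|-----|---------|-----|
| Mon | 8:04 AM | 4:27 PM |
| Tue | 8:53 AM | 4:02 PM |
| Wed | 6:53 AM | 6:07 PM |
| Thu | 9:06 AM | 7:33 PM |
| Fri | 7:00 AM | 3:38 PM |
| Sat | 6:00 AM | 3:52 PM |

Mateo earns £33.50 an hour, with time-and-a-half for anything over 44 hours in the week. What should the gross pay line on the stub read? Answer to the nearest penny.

Mon: 8:04 AM–4:27 PM = 8 h 23 min
Tue: 8:53 AM–4:02 PM = 7 h 9 min
Wed: 6:53 AM–6:07 PM = 11 h 14 min
Thu: 9:06 AM–7:33 PM = 10 h 27 min
Fri: 7:00 AM–3:38 PM = 8 h 38 min
Sat: 6:00 AM–3:52 PM = 9 h 52 min
Total worked: 55 h 43 min = 3343 min.
Regular 44 h 0 min = 2640 min at £33.50/h; overtime 11 h 43 min = 703 min at £50.25/h.
Pay = (2640 × £33.50 + 703 × £50.25) ÷ 60 = £2062.76.

£2062.76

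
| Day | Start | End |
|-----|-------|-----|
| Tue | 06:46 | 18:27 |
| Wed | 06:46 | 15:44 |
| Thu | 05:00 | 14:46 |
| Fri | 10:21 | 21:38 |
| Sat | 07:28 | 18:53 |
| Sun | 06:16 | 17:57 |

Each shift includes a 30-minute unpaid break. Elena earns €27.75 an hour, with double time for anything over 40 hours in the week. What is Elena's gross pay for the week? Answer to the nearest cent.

€2319.90

Tue: 06:46–18:27 = 11 h 41 min; less 30 min break → 11 h 11 min
Wed: 06:46–15:44 = 8 h 58 min; less 30 min break → 8 h 28 min
Thu: 05:00–14:46 = 9 h 46 min; less 30 min break → 9 h 16 min
Fri: 10:21–21:38 = 11 h 17 min; less 30 min break → 10 h 47 min
Sat: 07:28–18:53 = 11 h 25 min; less 30 min break → 10 h 55 min
Sun: 06:16–17:57 = 11 h 41 min; less 30 min break → 11 h 11 min
Total worked: 61 h 48 min = 3708 min.
Regular 40 h 0 min = 2400 min at €27.75/h; overtime 21 h 48 min = 1308 min at €55.50/h.
Pay = (2400 × €27.75 + 1308 × €55.50) ÷ 60 = €2319.90.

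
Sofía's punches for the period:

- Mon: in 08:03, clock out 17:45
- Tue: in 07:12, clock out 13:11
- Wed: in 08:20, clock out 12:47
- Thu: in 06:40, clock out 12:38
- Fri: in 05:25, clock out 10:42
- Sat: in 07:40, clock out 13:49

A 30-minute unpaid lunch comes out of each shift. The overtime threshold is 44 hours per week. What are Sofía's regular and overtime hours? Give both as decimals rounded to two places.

Regular 34.53 hours, overtime 0.00 hours

Mon: 08:03–17:45 = 9 h 42 min; less 30 min break → 9 h 12 min
Tue: 07:12–13:11 = 5 h 59 min; less 30 min break → 5 h 29 min
Wed: 08:20–12:47 = 4 h 27 min; less 30 min break → 3 h 57 min
Thu: 06:40–12:38 = 5 h 58 min; less 30 min break → 5 h 28 min
Fri: 05:25–10:42 = 5 h 17 min; less 30 min break → 4 h 47 min
Sat: 07:40–13:49 = 6 h 9 min; less 30 min break → 5 h 39 min
Total worked: 34 h 32 min = 34.53 h.
Threshold 44 h → overtime 0 h 0 min, regular 34 h 32 min.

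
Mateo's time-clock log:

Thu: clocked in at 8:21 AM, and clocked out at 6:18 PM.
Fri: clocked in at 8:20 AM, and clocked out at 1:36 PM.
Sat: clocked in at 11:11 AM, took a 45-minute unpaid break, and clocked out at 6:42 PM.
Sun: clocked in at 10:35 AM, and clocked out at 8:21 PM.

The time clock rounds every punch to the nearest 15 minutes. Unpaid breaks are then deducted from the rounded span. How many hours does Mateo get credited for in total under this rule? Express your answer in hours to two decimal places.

Thu: in 8:21 AM→8:15 AM, out 6:18 PM→6:15 PM; 10 h 0 min
Fri: in 8:20 AM→8:15 AM, out 1:36 PM→1:30 PM; 5 h 15 min
Sat: in 11:11 AM→11:15 AM, out 6:42 PM→6:45 PM; 7 h 30 min − 45 min = 6 h 45 min
Sun: in 10:35 AM→10:30 AM, out 8:21 PM→8:15 PM; 9 h 45 min
Total credited: 31 h 45 min.

31.75 hours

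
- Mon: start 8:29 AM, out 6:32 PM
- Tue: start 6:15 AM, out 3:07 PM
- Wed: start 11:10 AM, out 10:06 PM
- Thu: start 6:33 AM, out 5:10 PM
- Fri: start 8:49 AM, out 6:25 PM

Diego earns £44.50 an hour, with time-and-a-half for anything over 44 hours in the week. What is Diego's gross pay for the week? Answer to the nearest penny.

£2362.95

Mon: 8:29 AM–6:32 PM = 10 h 3 min
Tue: 6:15 AM–3:07 PM = 8 h 52 min
Wed: 11:10 AM–10:06 PM = 10 h 56 min
Thu: 6:33 AM–5:10 PM = 10 h 37 min
Fri: 8:49 AM–6:25 PM = 9 h 36 min
Total worked: 50 h 4 min = 3004 min.
Regular 44 h 0 min = 2640 min at £44.50/h; overtime 6 h 4 min = 364 min at £66.75/h.
Pay = (2640 × £44.50 + 364 × £66.75) ÷ 60 = £2362.95.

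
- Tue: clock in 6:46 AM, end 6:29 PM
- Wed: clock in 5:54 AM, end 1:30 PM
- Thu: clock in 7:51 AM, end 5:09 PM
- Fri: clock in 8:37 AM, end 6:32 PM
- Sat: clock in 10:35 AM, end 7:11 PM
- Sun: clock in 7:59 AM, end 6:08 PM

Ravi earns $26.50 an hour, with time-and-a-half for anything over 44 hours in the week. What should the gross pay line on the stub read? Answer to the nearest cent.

Tue: 6:46 AM–6:29 PM = 11 h 43 min
Wed: 5:54 AM–1:30 PM = 7 h 36 min
Thu: 7:51 AM–5:09 PM = 9 h 18 min
Fri: 8:37 AM–6:32 PM = 9 h 55 min
Sat: 10:35 AM–7:11 PM = 8 h 36 min
Sun: 7:59 AM–6:08 PM = 10 h 9 min
Total worked: 57 h 17 min = 3437 min.
Regular 44 h 0 min = 2640 min at $26.50/h; overtime 13 h 17 min = 797 min at $39.75/h.
Pay = (2640 × $26.50 + 797 × $39.75) ÷ 60 = $1694.01.

$1694.01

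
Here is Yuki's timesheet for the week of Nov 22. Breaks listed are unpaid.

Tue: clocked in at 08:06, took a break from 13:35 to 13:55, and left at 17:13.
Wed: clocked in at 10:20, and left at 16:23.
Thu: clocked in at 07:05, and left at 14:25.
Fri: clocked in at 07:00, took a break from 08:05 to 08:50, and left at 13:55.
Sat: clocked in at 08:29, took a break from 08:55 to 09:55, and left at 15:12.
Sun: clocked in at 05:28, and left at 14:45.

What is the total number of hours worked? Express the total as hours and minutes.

Tue: 08:06–17:13 = 9 h 7 min; less 20 min break → 8 h 47 min
Wed: 10:20–16:23 = 6 h 3 min
Thu: 07:05–14:25 = 7 h 20 min
Fri: 07:00–13:55 = 6 h 55 min; less 45 min break → 6 h 10 min
Sat: 08:29–15:12 = 6 h 43 min; less 60 min break → 5 h 43 min
Sun: 05:28–14:45 = 9 h 17 min
Total: 8 h 47 min + 6 h 3 min + 7 h 20 min + 6 h 10 min + 5 h 43 min + 9 h 17 min = 43 h 20 min.

43 h 20 min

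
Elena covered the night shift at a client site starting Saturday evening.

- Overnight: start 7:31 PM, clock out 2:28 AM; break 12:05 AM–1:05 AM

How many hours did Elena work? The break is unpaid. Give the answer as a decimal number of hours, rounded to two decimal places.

Overnight: 7:31 PM → midnight = 4 h 29 min; midnight → 2:28 AM = 2 h 28 min; span 6 h 57 min; less 60 min break → 5 h 57 min

5.95 hours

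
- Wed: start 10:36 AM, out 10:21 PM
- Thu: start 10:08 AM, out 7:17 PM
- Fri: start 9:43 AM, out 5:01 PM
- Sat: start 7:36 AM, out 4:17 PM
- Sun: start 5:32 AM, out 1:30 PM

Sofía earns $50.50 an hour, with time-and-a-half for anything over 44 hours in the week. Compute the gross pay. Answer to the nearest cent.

$2286.39

Wed: 10:36 AM–10:21 PM = 11 h 45 min
Thu: 10:08 AM–7:17 PM = 9 h 9 min
Fri: 9:43 AM–5:01 PM = 7 h 18 min
Sat: 7:36 AM–4:17 PM = 8 h 41 min
Sun: 5:32 AM–1:30 PM = 7 h 58 min
Total worked: 44 h 51 min = 2691 min.
Regular 44 h 0 min = 2640 min at $50.50/h; overtime 0 h 51 min = 51 min at $75.75/h.
Pay = (2640 × $50.50 + 51 × $75.75) ÷ 60 = $2286.39.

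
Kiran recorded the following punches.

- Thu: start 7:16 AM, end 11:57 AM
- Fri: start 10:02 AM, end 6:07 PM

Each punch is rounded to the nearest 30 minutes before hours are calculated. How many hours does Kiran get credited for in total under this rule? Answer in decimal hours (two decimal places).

12.50 hours

Thu: in 7:16 AM→7:30 AM, out 11:57 AM→12:00 PM; 4 h 30 min
Fri: in 10:02 AM→10:00 AM, out 6:07 PM→6:00 PM; 8 h 0 min
Total credited: 12 h 30 min.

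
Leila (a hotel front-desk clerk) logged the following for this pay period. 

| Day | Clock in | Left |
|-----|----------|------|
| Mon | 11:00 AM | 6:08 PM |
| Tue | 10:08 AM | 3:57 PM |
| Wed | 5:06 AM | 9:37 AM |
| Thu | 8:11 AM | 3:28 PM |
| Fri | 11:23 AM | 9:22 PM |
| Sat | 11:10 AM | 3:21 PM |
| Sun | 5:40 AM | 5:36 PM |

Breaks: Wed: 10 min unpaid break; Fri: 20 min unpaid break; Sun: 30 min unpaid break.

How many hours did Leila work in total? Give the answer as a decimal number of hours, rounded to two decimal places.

Mon: 11:00 AM–6:08 PM = 7 h 8 min
Tue: 10:08 AM–3:57 PM = 5 h 49 min
Wed: 5:06 AM–9:37 AM = 4 h 31 min; less 10 min break → 4 h 21 min
Thu: 8:11 AM–3:28 PM = 7 h 17 min
Fri: 11:23 AM–9:22 PM = 9 h 59 min; less 20 min break → 9 h 39 min
Sat: 11:10 AM–3:21 PM = 4 h 11 min
Sun: 5:40 AM–5:36 PM = 11 h 56 min; less 30 min break → 11 h 26 min
Total: 7 h 8 min + 5 h 49 min + 4 h 21 min + 7 h 17 min + 9 h 39 min + 4 h 11 min + 11 h 26 min = 49 h 51 min.

49.85 hours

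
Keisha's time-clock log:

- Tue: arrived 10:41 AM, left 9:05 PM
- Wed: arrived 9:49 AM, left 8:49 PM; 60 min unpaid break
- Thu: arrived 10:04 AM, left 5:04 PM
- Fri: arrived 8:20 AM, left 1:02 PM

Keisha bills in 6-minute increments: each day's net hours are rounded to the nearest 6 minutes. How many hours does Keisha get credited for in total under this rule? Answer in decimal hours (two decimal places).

Tue: 10:41 AM–9:05 PM = 10 h 24 min → rounds to 10 h 24 min
Wed: 9:49 AM–8:49 PM = 11 h 0 min − 60 min = 10 h 0 min → rounds to 10 h 0 min
Thu: 10:04 AM–5:04 PM = 7 h 0 min → rounds to 7 h 0 min
Fri: 8:20 AM–1:02 PM = 4 h 42 min → rounds to 4 h 42 min
Total credited: 32 h 6 min.

32.10 hours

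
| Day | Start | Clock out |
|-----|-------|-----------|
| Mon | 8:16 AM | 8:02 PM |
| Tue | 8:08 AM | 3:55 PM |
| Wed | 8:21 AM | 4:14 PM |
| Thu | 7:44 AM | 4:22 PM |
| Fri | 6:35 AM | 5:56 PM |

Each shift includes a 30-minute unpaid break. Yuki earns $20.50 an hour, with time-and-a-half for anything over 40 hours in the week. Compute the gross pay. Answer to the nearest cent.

$971.19

Mon: 8:16 AM–8:02 PM = 11 h 46 min; less 30 min break → 11 h 16 min
Tue: 8:08 AM–3:55 PM = 7 h 47 min; less 30 min break → 7 h 17 min
Wed: 8:21 AM–4:14 PM = 7 h 53 min; less 30 min break → 7 h 23 min
Thu: 7:44 AM–4:22 PM = 8 h 38 min; less 30 min break → 8 h 8 min
Fri: 6:35 AM–5:56 PM = 11 h 21 min; less 30 min break → 10 h 51 min
Total worked: 44 h 55 min = 2695 min.
Regular 40 h 0 min = 2400 min at $20.50/h; overtime 4 h 55 min = 295 min at $30.75/h.
Pay = (2400 × $20.50 + 295 × $30.75) ÷ 60 = $971.19.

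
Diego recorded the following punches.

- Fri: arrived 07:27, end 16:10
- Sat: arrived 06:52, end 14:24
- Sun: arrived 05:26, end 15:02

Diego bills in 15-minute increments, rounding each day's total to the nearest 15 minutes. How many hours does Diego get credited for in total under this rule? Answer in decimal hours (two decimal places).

Fri: 07:27–16:10 = 8 h 43 min → rounds to 8 h 45 min
Sat: 06:52–14:24 = 7 h 32 min → rounds to 7 h 30 min
Sun: 05:26–15:02 = 9 h 36 min → rounds to 9 h 30 min
Total credited: 25 h 45 min.

25.75 hours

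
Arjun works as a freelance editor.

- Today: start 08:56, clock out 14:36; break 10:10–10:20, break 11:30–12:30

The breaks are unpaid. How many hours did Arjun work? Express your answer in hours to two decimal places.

4.50 hours

Today: 08:56–14:36 = 5 h 40 min; less 70 min break → 4 h 30 min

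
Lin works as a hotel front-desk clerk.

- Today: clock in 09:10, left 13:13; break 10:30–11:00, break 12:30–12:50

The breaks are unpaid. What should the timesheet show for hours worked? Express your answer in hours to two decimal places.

3.22 hours

Today: 09:10–13:13 = 4 h 3 min; less 50 min break → 3 h 13 min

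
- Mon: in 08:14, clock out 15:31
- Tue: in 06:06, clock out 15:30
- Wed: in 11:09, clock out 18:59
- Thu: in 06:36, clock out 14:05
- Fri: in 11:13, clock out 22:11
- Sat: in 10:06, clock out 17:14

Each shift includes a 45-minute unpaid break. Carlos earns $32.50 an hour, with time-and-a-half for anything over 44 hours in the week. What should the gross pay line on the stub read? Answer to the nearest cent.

$1508.00

Mon: 08:14–15:31 = 7 h 17 min; less 45 min break → 6 h 32 min
Tue: 06:06–15:30 = 9 h 24 min; less 45 min break → 8 h 39 min
Wed: 11:09–18:59 = 7 h 50 min; less 45 min break → 7 h 5 min
Thu: 06:36–14:05 = 7 h 29 min; less 45 min break → 6 h 44 min
Fri: 11:13–22:11 = 10 h 58 min; less 45 min break → 10 h 13 min
Sat: 10:06–17:14 = 7 h 8 min; less 45 min break → 6 h 23 min
Total worked: 45 h 36 min = 2736 min.
Regular 44 h 0 min = 2640 min at $32.50/h; overtime 1 h 36 min = 96 min at $48.75/h.
Pay = (2640 × $32.50 + 96 × $48.75) ÷ 60 = $1508.00.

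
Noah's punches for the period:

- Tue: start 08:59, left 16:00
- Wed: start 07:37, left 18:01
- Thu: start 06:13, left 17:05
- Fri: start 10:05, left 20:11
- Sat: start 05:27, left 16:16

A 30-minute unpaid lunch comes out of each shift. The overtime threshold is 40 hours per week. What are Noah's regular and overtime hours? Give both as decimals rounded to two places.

Regular 40.00 hours, overtime 6.70 hours

Tue: 08:59–16:00 = 7 h 1 min; less 30 min break → 6 h 31 min
Wed: 07:37–18:01 = 10 h 24 min; less 30 min break → 9 h 54 min
Thu: 06:13–17:05 = 10 h 52 min; less 30 min break → 10 h 22 min
Fri: 10:05–20:11 = 10 h 6 min; less 30 min break → 9 h 36 min
Sat: 05:27–16:16 = 10 h 49 min; less 30 min break → 10 h 19 min
Total worked: 46 h 42 min = 46.70 h.
Threshold 40 h → overtime 6 h 42 min, regular 40 h 0 min.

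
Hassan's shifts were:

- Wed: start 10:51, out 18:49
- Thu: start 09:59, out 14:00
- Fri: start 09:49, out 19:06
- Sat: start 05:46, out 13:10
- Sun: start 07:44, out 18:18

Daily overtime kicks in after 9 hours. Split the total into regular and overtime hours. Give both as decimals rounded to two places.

Regular 37.38 hours, overtime 1.85 hours

Wed: 10:51–18:49 = 7 h 58 min
Thu: 09:59–14:00 = 4 h 1 min
Fri: 09:49–19:06 = 9 h 17 min
Sat: 05:46–13:10 = 7 h 24 min
Sun: 07:44–18:18 = 10 h 34 min
Wed reg 7 h 58 min / OT 0 h 0 min; Thu reg 4 h 1 min / OT 0 h 0 min; Fri reg 9 h 0 min / OT 0 h 17 min; Sat reg 7 h 24 min / OT 0 h 0 min; Sun reg 9 h 0 min / OT 1 h 34 min.
Totals: regular 37 h 23 min, overtime 1 h 51 min.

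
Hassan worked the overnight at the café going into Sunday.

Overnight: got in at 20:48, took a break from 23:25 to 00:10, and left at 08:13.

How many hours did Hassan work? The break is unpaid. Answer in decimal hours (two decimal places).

10.67 hours

Overnight: 20:48 → midnight = 3 h 12 min; midnight → 08:13 = 8 h 13 min; span 11 h 25 min; less 45 min break → 10 h 40 min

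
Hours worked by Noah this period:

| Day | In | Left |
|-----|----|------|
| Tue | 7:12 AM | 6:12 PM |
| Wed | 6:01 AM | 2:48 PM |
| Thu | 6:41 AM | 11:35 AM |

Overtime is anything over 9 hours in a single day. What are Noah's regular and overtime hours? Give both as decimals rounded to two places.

Regular 22.68 hours, overtime 2.00 hours

Tue: 7:12 AM–6:12 PM = 11 h 0 min
Wed: 6:01 AM–2:48 PM = 8 h 47 min
Thu: 6:41 AM–11:35 AM = 4 h 54 min
Tue reg 9 h 0 min / OT 2 h 0 min; Wed reg 8 h 47 min / OT 0 h 0 min; Thu reg 4 h 54 min / OT 0 h 0 min.
Totals: regular 22 h 41 min, overtime 2 h 0 min.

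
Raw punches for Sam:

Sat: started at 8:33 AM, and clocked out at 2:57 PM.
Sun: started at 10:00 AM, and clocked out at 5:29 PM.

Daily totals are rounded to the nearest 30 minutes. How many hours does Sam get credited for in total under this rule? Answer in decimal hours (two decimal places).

Sat: 8:33 AM–2:57 PM = 6 h 24 min → rounds to 6 h 30 min
Sun: 10:00 AM–5:29 PM = 7 h 29 min → rounds to 7 h 30 min
Total credited: 14 h 0 min.

14.00 hours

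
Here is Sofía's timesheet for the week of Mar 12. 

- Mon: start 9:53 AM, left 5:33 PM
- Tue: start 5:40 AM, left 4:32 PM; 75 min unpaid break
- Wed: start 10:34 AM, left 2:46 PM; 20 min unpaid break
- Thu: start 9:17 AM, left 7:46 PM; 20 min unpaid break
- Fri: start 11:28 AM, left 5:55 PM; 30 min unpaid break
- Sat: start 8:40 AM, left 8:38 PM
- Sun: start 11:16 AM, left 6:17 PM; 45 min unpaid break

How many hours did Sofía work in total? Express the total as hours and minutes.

Mon: 9:53 AM–5:33 PM = 7 h 40 min
Tue: 5:40 AM–4:32 PM = 10 h 52 min; less 75 min break → 9 h 37 min
Wed: 10:34 AM–2:46 PM = 4 h 12 min; less 20 min break → 3 h 52 min
Thu: 9:17 AM–7:46 PM = 10 h 29 min; less 20 min break → 10 h 9 min
Fri: 11:28 AM–5:55 PM = 6 h 27 min; less 30 min break → 5 h 57 min
Sat: 8:40 AM–8:38 PM = 11 h 58 min
Sun: 11:16 AM–6:17 PM = 7 h 1 min; less 45 min break → 6 h 16 min
Total: 7 h 40 min + 9 h 37 min + 3 h 52 min + 10 h 9 min + 5 h 57 min + 11 h 58 min + 6 h 16 min = 55 h 29 min.

55 h 29 min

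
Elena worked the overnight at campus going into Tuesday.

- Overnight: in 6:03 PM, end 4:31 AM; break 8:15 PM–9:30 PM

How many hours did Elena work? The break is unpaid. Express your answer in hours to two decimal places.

Overnight: 6:03 PM → midnight = 5 h 57 min; midnight → 4:31 AM = 4 h 31 min; span 10 h 28 min; less 75 min break → 9 h 13 min

9.22 hours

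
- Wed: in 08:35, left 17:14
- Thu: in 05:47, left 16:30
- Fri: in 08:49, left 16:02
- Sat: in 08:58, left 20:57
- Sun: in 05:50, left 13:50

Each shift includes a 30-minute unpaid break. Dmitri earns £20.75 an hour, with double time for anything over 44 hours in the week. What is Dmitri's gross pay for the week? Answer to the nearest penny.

£915.77

Wed: 08:35–17:14 = 8 h 39 min; less 30 min break → 8 h 9 min
Thu: 05:47–16:30 = 10 h 43 min; less 30 min break → 10 h 13 min
Fri: 08:49–16:02 = 7 h 13 min; less 30 min break → 6 h 43 min
Sat: 08:58–20:57 = 11 h 59 min; less 30 min break → 11 h 29 min
Sun: 05:50–13:50 = 8 h 0 min; less 30 min break → 7 h 30 min
Total worked: 44 h 4 min = 2644 min.
Regular 44 h 0 min = 2640 min at £20.75/h; overtime 0 h 4 min = 4 min at £41.50/h.
Pay = (2640 × £20.75 + 4 × £41.50) ÷ 60 = £915.77.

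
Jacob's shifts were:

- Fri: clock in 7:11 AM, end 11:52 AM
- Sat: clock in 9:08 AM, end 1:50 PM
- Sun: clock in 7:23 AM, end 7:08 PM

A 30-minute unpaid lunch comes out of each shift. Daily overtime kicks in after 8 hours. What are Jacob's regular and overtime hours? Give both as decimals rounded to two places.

Regular 16.38 hours, overtime 3.25 hours

Fri: 7:11 AM–11:52 AM = 4 h 41 min; less 30 min break → 4 h 11 min
Sat: 9:08 AM–1:50 PM = 4 h 42 min; less 30 min break → 4 h 12 min
Sun: 7:23 AM–7:08 PM = 11 h 45 min; less 30 min break → 11 h 15 min
Fri reg 4 h 11 min / OT 0 h 0 min; Sat reg 4 h 12 min / OT 0 h 0 min; Sun reg 8 h 0 min / OT 3 h 15 min.
Totals: regular 16 h 23 min, overtime 3 h 15 min.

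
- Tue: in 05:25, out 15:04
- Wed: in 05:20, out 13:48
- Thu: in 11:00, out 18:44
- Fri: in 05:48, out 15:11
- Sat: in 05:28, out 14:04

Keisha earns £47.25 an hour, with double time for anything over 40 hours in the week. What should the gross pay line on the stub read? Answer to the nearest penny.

Tue: 05:25–15:04 = 9 h 39 min
Wed: 05:20–13:48 = 8 h 28 min
Thu: 11:00–18:44 = 7 h 44 min
Fri: 05:48–15:11 = 9 h 23 min
Sat: 05:28–14:04 = 8 h 36 min
Total worked: 43 h 50 min = 2630 min.
Regular 40 h 0 min = 2400 min at £47.25/h; overtime 3 h 50 min = 230 min at £94.50/h.
Pay = (2400 × £47.25 + 230 × £94.50) ÷ 60 = £2252.25.

£2252.25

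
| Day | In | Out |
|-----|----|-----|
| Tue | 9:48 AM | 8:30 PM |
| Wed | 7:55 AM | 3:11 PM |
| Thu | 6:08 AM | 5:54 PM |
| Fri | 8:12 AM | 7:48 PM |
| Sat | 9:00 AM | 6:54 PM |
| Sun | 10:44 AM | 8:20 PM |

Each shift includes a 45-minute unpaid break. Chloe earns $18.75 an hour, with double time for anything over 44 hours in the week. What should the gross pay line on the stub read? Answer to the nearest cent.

Tue: 9:48 AM–8:30 PM = 10 h 42 min; less 45 min break → 9 h 57 min
Wed: 7:55 AM–3:11 PM = 7 h 16 min; less 45 min break → 6 h 31 min
Thu: 6:08 AM–5:54 PM = 11 h 46 min; less 45 min break → 11 h 1 min
Fri: 8:12 AM–7:48 PM = 11 h 36 min; less 45 min break → 10 h 51 min
Sat: 9:00 AM–6:54 PM = 9 h 54 min; less 45 min break → 9 h 9 min
Sun: 10:44 AM–8:20 PM = 9 h 36 min; less 45 min break → 8 h 51 min
Total worked: 56 h 20 min = 3380 min.
Regular 44 h 0 min = 2640 min at $18.75/h; overtime 12 h 20 min = 740 min at $37.50/h.
Pay = (2640 × $18.75 + 740 × $37.50) ÷ 60 = $1287.50.

$1287.50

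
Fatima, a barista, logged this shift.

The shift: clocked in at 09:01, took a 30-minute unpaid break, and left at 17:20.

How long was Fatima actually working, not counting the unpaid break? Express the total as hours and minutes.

7 h 49 min

The shift: 09:01–17:20 = 8 h 19 min; less 30 min break → 7 h 49 min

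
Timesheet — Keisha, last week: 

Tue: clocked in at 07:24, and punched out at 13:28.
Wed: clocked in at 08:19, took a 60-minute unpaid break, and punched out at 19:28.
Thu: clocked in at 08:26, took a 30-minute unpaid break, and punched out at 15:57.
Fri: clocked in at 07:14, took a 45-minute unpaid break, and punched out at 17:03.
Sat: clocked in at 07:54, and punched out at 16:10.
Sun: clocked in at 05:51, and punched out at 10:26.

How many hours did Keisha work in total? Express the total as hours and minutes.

Tue: 07:24–13:28 = 6 h 4 min
Wed: 08:19–19:28 = 11 h 9 min; less 60 min break → 10 h 9 min
Thu: 08:26–15:57 = 7 h 31 min; less 30 min break → 7 h 1 min
Fri: 07:14–17:03 = 9 h 49 min; less 45 min break → 9 h 4 min
Sat: 07:54–16:10 = 8 h 16 min
Sun: 05:51–10:26 = 4 h 35 min
Total: 6 h 4 min + 10 h 9 min + 7 h 1 min + 9 h 4 min + 8 h 16 min + 4 h 35 min = 45 h 9 min.

45 h 9 min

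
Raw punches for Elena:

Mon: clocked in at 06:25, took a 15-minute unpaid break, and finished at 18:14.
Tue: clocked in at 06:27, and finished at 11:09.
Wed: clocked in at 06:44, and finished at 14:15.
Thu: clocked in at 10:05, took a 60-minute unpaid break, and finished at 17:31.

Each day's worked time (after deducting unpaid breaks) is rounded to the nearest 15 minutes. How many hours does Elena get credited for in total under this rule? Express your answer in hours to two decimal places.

Mon: 06:25–18:14 = 11 h 49 min − 15 min = 11 h 34 min → rounds to 11 h 30 min
Tue: 06:27–11:09 = 4 h 42 min → rounds to 4 h 45 min
Wed: 06:44–14:15 = 7 h 31 min → rounds to 7 h 30 min
Thu: 10:05–17:31 = 7 h 26 min − 60 min = 6 h 26 min → rounds to 6 h 30 min
Total credited: 30 h 15 min.

30.25 hours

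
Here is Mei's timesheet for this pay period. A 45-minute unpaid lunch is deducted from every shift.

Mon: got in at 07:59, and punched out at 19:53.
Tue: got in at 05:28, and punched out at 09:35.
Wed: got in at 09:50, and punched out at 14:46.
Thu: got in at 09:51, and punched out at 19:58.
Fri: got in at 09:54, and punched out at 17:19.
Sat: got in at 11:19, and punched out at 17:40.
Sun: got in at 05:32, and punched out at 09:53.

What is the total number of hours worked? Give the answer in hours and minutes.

Mon: 07:59–19:53 = 11 h 54 min; less 45 min break → 11 h 9 min
Tue: 05:28–09:35 = 4 h 7 min; less 45 min break → 3 h 22 min
Wed: 09:50–14:46 = 4 h 56 min; less 45 min break → 4 h 11 min
Thu: 09:51–19:58 = 10 h 7 min; less 45 min break → 9 h 22 min
Fri: 09:54–17:19 = 7 h 25 min; less 45 min break → 6 h 40 min
Sat: 11:19–17:40 = 6 h 21 min; less 45 min break → 5 h 36 min
Sun: 05:32–09:53 = 4 h 21 min; less 45 min break → 3 h 36 min
Total: 11 h 9 min + 3 h 22 min + 4 h 11 min + 9 h 22 min + 6 h 40 min + 5 h 36 min + 3 h 36 min = 43 h 56 min.

43 h 56 min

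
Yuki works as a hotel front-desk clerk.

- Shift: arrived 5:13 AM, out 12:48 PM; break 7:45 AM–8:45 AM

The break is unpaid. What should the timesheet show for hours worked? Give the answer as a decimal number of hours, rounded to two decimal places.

Shift: 5:13 AM–12:48 PM = 7 h 35 min; less 60 min break → 6 h 35 min

6.58 hours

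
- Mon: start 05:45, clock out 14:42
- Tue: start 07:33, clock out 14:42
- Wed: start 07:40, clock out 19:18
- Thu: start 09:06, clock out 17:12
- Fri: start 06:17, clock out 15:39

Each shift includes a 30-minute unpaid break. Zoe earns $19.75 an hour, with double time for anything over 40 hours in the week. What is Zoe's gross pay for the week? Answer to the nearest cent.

$896.65

Mon: 05:45–14:42 = 8 h 57 min; less 30 min break → 8 h 27 min
Tue: 07:33–14:42 = 7 h 9 min; less 30 min break → 6 h 39 min
Wed: 07:40–19:18 = 11 h 38 min; less 30 min break → 11 h 8 min
Thu: 09:06–17:12 = 8 h 6 min; less 30 min break → 7 h 36 min
Fri: 06:17–15:39 = 9 h 22 min; less 30 min break → 8 h 52 min
Total worked: 42 h 42 min = 2562 min.
Regular 40 h 0 min = 2400 min at $19.75/h; overtime 2 h 42 min = 162 min at $39.50/h.
Pay = (2400 × $19.75 + 162 × $39.50) ÷ 60 = $896.65.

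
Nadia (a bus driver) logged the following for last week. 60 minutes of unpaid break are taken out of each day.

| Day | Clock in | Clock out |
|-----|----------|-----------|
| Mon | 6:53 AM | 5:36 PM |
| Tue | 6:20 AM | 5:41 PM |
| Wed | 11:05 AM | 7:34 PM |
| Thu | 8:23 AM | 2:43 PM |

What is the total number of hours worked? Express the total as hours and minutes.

32 h 53 min

Mon: 6:53 AM–5:36 PM = 10 h 43 min; less 60 min break → 9 h 43 min
Tue: 6:20 AM–5:41 PM = 11 h 21 min; less 60 min break → 10 h 21 min
Wed: 11:05 AM–7:34 PM = 8 h 29 min; less 60 min break → 7 h 29 min
Thu: 8:23 AM–2:43 PM = 6 h 20 min; less 60 min break → 5 h 20 min
Total: 9 h 43 min + 10 h 21 min + 7 h 29 min + 5 h 20 min = 32 h 53 min.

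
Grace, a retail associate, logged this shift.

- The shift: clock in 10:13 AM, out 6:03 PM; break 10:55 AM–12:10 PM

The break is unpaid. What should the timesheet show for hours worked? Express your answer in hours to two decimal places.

The shift: 10:13 AM–6:03 PM = 7 h 50 min; less 75 min break → 6 h 35 min

6.58 hours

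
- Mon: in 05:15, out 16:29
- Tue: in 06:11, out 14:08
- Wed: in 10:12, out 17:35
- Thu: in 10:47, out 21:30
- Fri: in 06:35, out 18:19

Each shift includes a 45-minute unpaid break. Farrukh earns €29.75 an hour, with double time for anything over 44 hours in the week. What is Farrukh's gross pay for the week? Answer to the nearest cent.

€1384.37

Mon: 05:15–16:29 = 11 h 14 min; less 45 min break → 10 h 29 min
Tue: 06:11–14:08 = 7 h 57 min; less 45 min break → 7 h 12 min
Wed: 10:12–17:35 = 7 h 23 min; less 45 min break → 6 h 38 min
Thu: 10:47–21:30 = 10 h 43 min; less 45 min break → 9 h 58 min
Fri: 06:35–18:19 = 11 h 44 min; less 45 min break → 10 h 59 min
Total worked: 45 h 16 min = 2716 min.
Regular 44 h 0 min = 2640 min at €29.75/h; overtime 1 h 16 min = 76 min at €59.50/h.
Pay = (2640 × €29.75 + 76 × €59.50) ÷ 60 = €1384.37.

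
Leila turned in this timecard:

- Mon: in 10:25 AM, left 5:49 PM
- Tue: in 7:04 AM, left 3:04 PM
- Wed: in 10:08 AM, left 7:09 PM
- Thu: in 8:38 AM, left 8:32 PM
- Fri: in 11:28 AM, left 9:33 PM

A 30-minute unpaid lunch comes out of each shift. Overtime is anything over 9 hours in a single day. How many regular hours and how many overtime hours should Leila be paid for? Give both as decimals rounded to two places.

Regular 40.92 hours, overtime 2.98 hours

Mon: 10:25 AM–5:49 PM = 7 h 24 min; less 30 min break → 6 h 54 min
Tue: 7:04 AM–3:04 PM = 8 h 0 min; less 30 min break → 7 h 30 min
Wed: 10:08 AM–7:09 PM = 9 h 1 min; less 30 min break → 8 h 31 min
Thu: 8:38 AM–8:32 PM = 11 h 54 min; less 30 min break → 11 h 24 min
Fri: 11:28 AM–9:33 PM = 10 h 5 min; less 30 min break → 9 h 35 min
Mon reg 6 h 54 min / OT 0 h 0 min; Tue reg 7 h 30 min / OT 0 h 0 min; Wed reg 8 h 31 min / OT 0 h 0 min; Thu reg 9 h 0 min / OT 2 h 24 min; Fri reg 9 h 0 min / OT 0 h 35 min.
Totals: regular 40 h 55 min, overtime 2 h 59 min.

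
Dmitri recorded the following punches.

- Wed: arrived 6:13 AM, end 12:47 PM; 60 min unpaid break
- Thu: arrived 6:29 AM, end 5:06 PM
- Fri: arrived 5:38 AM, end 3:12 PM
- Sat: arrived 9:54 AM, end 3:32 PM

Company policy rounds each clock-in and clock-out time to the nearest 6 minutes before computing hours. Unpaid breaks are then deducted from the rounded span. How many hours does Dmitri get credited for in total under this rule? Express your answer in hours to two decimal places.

Wed: in 6:13 AM→6:12 AM, out 12:47 PM→12:48 PM; 6 h 36 min − 60 min = 5 h 36 min
Thu: in 6:29 AM→6:30 AM, out 5:06 PM→5:06 PM; 10 h 36 min
Fri: in 5:38 AM→5:36 AM, out 3:12 PM→3:12 PM; 9 h 36 min
Sat: in 9:54 AM→9:54 AM, out 3:32 PM→3:30 PM; 5 h 36 min
Total credited: 31 h 24 min.

31.40 hours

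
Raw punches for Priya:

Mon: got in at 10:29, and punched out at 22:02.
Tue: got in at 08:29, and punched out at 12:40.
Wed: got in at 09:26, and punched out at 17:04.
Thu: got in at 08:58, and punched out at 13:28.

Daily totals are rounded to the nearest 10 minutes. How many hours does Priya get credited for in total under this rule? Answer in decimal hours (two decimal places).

Mon: 10:29–22:02 = 11 h 33 min → rounds to 11 h 30 min
Tue: 08:29–12:40 = 4 h 11 min → rounds to 4 h 10 min
Wed: 09:26–17:04 = 7 h 38 min → rounds to 7 h 40 min
Thu: 08:58–13:28 = 4 h 30 min → rounds to 4 h 30 min
Total credited: 27 h 50 min.

27.83 hours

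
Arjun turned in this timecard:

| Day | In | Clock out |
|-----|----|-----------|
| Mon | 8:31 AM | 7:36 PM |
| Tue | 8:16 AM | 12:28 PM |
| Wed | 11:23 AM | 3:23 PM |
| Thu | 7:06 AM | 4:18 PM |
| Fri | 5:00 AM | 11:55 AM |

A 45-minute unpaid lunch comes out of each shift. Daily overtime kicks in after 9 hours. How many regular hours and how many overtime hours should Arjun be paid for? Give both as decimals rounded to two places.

Mon: 8:31 AM–7:36 PM = 11 h 5 min; less 45 min break → 10 h 20 min
Tue: 8:16 AM–12:28 PM = 4 h 12 min; less 45 min break → 3 h 27 min
Wed: 11:23 AM–3:23 PM = 4 h 0 min; less 45 min break → 3 h 15 min
Thu: 7:06 AM–4:18 PM = 9 h 12 min; less 45 min break → 8 h 27 min
Fri: 5:00 AM–11:55 AM = 6 h 55 min; less 45 min break → 6 h 10 min
Mon reg 9 h 0 min / OT 1 h 20 min; Tue reg 3 h 27 min / OT 0 h 0 min; Wed reg 3 h 15 min / OT 0 h 0 min; Thu reg 8 h 27 min / OT 0 h 0 min; Fri reg 6 h 10 min / OT 0 h 0 min.
Totals: regular 30 h 19 min, overtime 1 h 20 min.

Regular 30.32 hours, overtime 1.33 hours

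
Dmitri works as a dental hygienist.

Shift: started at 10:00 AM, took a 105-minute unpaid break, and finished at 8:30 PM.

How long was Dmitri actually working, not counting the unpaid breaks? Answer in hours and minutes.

Shift: 10:00 AM–8:30 PM = 10 h 30 min; less 105 min break → 8 h 45 min

8 h 45 min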